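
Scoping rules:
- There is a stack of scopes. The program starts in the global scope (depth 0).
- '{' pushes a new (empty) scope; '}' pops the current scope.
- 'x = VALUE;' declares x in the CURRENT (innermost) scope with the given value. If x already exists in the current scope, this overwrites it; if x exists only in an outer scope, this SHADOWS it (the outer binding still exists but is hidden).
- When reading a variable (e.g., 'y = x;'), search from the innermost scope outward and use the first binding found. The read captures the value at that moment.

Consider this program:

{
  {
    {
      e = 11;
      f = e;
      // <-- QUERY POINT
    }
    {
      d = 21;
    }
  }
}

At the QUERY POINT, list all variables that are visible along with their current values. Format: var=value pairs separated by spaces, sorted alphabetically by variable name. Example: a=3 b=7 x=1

Step 1: enter scope (depth=1)
Step 2: enter scope (depth=2)
Step 3: enter scope (depth=3)
Step 4: declare e=11 at depth 3
Step 5: declare f=(read e)=11 at depth 3
Visible at query point: e=11 f=11

Answer: e=11 f=11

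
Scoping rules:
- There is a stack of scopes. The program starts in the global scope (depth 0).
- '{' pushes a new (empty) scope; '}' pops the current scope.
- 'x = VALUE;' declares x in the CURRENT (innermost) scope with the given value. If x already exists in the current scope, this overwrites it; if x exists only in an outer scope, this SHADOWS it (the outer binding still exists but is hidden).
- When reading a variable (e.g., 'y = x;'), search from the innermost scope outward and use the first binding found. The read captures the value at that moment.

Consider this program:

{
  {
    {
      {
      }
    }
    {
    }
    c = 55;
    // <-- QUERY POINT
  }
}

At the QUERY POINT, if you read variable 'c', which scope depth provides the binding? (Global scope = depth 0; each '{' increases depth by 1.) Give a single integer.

Step 1: enter scope (depth=1)
Step 2: enter scope (depth=2)
Step 3: enter scope (depth=3)
Step 4: enter scope (depth=4)
Step 5: exit scope (depth=3)
Step 6: exit scope (depth=2)
Step 7: enter scope (depth=3)
Step 8: exit scope (depth=2)
Step 9: declare c=55 at depth 2
Visible at query point: c=55

Answer: 2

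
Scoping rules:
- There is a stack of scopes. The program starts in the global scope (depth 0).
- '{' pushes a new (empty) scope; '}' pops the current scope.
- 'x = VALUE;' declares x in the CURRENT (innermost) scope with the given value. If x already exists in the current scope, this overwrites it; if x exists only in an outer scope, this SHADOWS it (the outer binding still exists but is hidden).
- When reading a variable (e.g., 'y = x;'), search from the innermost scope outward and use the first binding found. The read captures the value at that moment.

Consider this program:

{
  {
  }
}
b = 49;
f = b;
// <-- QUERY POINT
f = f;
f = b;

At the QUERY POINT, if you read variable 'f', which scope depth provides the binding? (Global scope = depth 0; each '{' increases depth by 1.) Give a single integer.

Step 1: enter scope (depth=1)
Step 2: enter scope (depth=2)
Step 3: exit scope (depth=1)
Step 4: exit scope (depth=0)
Step 5: declare b=49 at depth 0
Step 6: declare f=(read b)=49 at depth 0
Visible at query point: b=49 f=49

Answer: 0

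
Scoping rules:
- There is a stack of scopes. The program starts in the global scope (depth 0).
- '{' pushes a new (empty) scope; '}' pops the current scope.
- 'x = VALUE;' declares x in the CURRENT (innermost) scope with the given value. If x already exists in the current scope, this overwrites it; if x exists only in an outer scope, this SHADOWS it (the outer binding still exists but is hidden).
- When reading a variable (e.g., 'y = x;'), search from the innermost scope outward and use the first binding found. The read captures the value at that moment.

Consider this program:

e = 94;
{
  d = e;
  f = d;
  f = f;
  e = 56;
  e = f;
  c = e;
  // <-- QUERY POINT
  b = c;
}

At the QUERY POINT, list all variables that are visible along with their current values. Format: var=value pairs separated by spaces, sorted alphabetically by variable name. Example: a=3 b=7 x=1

Step 1: declare e=94 at depth 0
Step 2: enter scope (depth=1)
Step 3: declare d=(read e)=94 at depth 1
Step 4: declare f=(read d)=94 at depth 1
Step 5: declare f=(read f)=94 at depth 1
Step 6: declare e=56 at depth 1
Step 7: declare e=(read f)=94 at depth 1
Step 8: declare c=(read e)=94 at depth 1
Visible at query point: c=94 d=94 e=94 f=94

Answer: c=94 d=94 e=94 f=94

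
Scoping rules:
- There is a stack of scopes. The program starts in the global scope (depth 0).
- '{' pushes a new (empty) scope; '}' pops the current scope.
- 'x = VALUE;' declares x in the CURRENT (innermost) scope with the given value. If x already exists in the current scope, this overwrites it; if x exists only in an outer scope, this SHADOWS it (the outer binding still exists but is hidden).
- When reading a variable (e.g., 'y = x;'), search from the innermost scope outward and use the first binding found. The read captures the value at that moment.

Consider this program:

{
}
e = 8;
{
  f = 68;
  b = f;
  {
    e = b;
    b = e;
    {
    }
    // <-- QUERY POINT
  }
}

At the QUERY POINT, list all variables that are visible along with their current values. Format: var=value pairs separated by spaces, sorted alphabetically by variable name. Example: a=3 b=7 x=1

Step 1: enter scope (depth=1)
Step 2: exit scope (depth=0)
Step 3: declare e=8 at depth 0
Step 4: enter scope (depth=1)
Step 5: declare f=68 at depth 1
Step 6: declare b=(read f)=68 at depth 1
Step 7: enter scope (depth=2)
Step 8: declare e=(read b)=68 at depth 2
Step 9: declare b=(read e)=68 at depth 2
Step 10: enter scope (depth=3)
Step 11: exit scope (depth=2)
Visible at query point: b=68 e=68 f=68

Answer: b=68 e=68 f=68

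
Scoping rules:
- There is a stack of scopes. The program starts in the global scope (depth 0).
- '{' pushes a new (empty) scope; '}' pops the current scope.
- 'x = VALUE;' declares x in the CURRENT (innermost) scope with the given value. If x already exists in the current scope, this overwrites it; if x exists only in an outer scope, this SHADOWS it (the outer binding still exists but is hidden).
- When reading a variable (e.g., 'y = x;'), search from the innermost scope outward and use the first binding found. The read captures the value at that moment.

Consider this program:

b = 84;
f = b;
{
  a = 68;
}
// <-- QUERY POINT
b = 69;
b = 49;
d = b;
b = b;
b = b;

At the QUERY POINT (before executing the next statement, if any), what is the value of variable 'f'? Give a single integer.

Answer: 84

Derivation:
Step 1: declare b=84 at depth 0
Step 2: declare f=(read b)=84 at depth 0
Step 3: enter scope (depth=1)
Step 4: declare a=68 at depth 1
Step 5: exit scope (depth=0)
Visible at query point: b=84 f=84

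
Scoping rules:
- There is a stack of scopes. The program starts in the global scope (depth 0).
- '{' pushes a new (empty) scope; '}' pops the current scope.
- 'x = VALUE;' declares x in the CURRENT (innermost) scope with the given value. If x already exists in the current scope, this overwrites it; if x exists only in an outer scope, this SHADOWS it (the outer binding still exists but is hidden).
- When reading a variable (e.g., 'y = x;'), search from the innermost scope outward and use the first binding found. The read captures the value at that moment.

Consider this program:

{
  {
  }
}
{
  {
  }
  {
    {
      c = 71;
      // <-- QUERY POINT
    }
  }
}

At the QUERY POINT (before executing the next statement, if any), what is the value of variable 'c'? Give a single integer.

Step 1: enter scope (depth=1)
Step 2: enter scope (depth=2)
Step 3: exit scope (depth=1)
Step 4: exit scope (depth=0)
Step 5: enter scope (depth=1)
Step 6: enter scope (depth=2)
Step 7: exit scope (depth=1)
Step 8: enter scope (depth=2)
Step 9: enter scope (depth=3)
Step 10: declare c=71 at depth 3
Visible at query point: c=71

Answer: 71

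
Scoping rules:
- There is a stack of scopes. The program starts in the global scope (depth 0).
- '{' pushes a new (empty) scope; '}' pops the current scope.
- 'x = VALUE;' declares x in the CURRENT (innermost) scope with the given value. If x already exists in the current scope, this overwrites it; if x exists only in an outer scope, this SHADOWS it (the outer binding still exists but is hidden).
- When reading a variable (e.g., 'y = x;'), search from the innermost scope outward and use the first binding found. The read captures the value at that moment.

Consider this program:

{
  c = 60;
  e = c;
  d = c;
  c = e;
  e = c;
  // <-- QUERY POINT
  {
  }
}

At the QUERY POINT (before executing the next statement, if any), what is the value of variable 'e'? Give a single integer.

Step 1: enter scope (depth=1)
Step 2: declare c=60 at depth 1
Step 3: declare e=(read c)=60 at depth 1
Step 4: declare d=(read c)=60 at depth 1
Step 5: declare c=(read e)=60 at depth 1
Step 6: declare e=(read c)=60 at depth 1
Visible at query point: c=60 d=60 e=60

Answer: 60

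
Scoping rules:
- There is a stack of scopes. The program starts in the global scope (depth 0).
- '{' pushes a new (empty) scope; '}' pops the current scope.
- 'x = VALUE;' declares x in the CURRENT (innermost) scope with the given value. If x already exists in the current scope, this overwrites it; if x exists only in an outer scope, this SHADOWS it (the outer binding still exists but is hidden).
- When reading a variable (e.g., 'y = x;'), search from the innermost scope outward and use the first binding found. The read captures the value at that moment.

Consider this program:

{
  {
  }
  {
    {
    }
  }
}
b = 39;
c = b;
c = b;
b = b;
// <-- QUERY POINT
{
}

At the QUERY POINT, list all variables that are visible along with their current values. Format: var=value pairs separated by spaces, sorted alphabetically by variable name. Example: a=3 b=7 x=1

Answer: b=39 c=39

Derivation:
Step 1: enter scope (depth=1)
Step 2: enter scope (depth=2)
Step 3: exit scope (depth=1)
Step 4: enter scope (depth=2)
Step 5: enter scope (depth=3)
Step 6: exit scope (depth=2)
Step 7: exit scope (depth=1)
Step 8: exit scope (depth=0)
Step 9: declare b=39 at depth 0
Step 10: declare c=(read b)=39 at depth 0
Step 11: declare c=(read b)=39 at depth 0
Step 12: declare b=(read b)=39 at depth 0
Visible at query point: b=39 c=39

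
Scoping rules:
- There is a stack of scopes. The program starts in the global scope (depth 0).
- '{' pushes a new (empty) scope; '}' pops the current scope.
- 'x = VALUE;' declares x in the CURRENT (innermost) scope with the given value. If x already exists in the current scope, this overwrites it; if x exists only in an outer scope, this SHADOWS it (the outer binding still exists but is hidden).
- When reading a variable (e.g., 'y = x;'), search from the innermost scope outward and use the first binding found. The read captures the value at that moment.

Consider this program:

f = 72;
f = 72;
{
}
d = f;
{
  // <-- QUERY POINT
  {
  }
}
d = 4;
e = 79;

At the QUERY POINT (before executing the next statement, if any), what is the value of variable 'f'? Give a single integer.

Answer: 72

Derivation:
Step 1: declare f=72 at depth 0
Step 2: declare f=72 at depth 0
Step 3: enter scope (depth=1)
Step 4: exit scope (depth=0)
Step 5: declare d=(read f)=72 at depth 0
Step 6: enter scope (depth=1)
Visible at query point: d=72 f=72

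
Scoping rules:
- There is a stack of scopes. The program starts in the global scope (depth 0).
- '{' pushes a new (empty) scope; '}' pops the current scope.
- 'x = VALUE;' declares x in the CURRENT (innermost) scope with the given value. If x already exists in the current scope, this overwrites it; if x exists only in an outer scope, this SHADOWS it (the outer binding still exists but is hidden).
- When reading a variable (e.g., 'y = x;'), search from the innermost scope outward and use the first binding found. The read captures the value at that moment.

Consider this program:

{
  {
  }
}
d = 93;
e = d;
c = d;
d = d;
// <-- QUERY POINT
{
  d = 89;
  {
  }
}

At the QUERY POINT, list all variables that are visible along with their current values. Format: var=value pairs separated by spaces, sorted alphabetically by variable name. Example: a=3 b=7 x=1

Answer: c=93 d=93 e=93

Derivation:
Step 1: enter scope (depth=1)
Step 2: enter scope (depth=2)
Step 3: exit scope (depth=1)
Step 4: exit scope (depth=0)
Step 5: declare d=93 at depth 0
Step 6: declare e=(read d)=93 at depth 0
Step 7: declare c=(read d)=93 at depth 0
Step 8: declare d=(read d)=93 at depth 0
Visible at query point: c=93 d=93 e=93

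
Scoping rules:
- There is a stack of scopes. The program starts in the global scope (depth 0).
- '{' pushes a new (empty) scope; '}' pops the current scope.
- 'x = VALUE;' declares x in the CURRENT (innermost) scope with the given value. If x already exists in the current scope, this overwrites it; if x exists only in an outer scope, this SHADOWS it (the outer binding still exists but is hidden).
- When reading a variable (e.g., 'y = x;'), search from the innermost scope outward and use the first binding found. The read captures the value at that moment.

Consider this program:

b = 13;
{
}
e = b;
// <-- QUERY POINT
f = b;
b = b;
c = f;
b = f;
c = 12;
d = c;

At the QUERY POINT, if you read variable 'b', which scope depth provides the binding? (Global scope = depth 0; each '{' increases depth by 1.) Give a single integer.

Step 1: declare b=13 at depth 0
Step 2: enter scope (depth=1)
Step 3: exit scope (depth=0)
Step 4: declare e=(read b)=13 at depth 0
Visible at query point: b=13 e=13

Answer: 0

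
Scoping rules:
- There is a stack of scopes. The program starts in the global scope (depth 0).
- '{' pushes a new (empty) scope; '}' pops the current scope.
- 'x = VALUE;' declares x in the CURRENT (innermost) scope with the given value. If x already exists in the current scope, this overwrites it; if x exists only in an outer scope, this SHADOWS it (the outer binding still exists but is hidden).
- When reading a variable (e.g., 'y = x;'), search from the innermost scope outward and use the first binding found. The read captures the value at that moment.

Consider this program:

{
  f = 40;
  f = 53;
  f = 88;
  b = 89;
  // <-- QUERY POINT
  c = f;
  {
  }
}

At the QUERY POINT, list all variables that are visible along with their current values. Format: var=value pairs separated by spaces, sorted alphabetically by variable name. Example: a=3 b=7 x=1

Answer: b=89 f=88

Derivation:
Step 1: enter scope (depth=1)
Step 2: declare f=40 at depth 1
Step 3: declare f=53 at depth 1
Step 4: declare f=88 at depth 1
Step 5: declare b=89 at depth 1
Visible at query point: b=89 f=88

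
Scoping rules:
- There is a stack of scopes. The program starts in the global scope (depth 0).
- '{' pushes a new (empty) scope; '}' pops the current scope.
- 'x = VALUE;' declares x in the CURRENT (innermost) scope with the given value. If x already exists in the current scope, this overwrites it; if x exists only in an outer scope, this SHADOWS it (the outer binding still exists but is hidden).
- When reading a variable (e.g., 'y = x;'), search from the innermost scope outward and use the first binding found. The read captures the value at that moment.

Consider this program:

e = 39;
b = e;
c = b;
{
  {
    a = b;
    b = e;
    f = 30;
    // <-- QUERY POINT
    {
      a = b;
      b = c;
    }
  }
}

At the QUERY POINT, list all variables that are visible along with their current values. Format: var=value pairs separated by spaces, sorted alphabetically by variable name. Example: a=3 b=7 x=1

Step 1: declare e=39 at depth 0
Step 2: declare b=(read e)=39 at depth 0
Step 3: declare c=(read b)=39 at depth 0
Step 4: enter scope (depth=1)
Step 5: enter scope (depth=2)
Step 6: declare a=(read b)=39 at depth 2
Step 7: declare b=(read e)=39 at depth 2
Step 8: declare f=30 at depth 2
Visible at query point: a=39 b=39 c=39 e=39 f=30

Answer: a=39 b=39 c=39 e=39 f=30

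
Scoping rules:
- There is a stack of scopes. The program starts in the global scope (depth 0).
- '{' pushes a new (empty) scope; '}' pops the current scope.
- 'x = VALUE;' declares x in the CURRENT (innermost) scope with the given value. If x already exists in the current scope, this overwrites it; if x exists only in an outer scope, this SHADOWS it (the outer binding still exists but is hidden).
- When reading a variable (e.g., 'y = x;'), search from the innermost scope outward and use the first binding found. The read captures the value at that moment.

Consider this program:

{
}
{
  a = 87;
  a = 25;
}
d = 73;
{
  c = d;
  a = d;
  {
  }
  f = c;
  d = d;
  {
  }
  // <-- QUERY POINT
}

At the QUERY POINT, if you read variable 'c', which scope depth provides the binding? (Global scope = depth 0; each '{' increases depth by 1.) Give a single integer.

Answer: 1

Derivation:
Step 1: enter scope (depth=1)
Step 2: exit scope (depth=0)
Step 3: enter scope (depth=1)
Step 4: declare a=87 at depth 1
Step 5: declare a=25 at depth 1
Step 6: exit scope (depth=0)
Step 7: declare d=73 at depth 0
Step 8: enter scope (depth=1)
Step 9: declare c=(read d)=73 at depth 1
Step 10: declare a=(read d)=73 at depth 1
Step 11: enter scope (depth=2)
Step 12: exit scope (depth=1)
Step 13: declare f=(read c)=73 at depth 1
Step 14: declare d=(read d)=73 at depth 1
Step 15: enter scope (depth=2)
Step 16: exit scope (depth=1)
Visible at query point: a=73 c=73 d=73 f=73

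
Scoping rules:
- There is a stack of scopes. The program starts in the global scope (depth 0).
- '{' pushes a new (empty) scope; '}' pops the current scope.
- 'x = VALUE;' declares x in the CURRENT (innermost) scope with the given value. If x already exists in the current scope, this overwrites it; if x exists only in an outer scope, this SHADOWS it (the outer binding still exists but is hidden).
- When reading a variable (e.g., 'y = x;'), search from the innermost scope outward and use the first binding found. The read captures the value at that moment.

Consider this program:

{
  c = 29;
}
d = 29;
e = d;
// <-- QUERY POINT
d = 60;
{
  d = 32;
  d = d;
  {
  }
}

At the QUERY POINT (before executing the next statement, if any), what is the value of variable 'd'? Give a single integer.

Answer: 29

Derivation:
Step 1: enter scope (depth=1)
Step 2: declare c=29 at depth 1
Step 3: exit scope (depth=0)
Step 4: declare d=29 at depth 0
Step 5: declare e=(read d)=29 at depth 0
Visible at query point: d=29 e=29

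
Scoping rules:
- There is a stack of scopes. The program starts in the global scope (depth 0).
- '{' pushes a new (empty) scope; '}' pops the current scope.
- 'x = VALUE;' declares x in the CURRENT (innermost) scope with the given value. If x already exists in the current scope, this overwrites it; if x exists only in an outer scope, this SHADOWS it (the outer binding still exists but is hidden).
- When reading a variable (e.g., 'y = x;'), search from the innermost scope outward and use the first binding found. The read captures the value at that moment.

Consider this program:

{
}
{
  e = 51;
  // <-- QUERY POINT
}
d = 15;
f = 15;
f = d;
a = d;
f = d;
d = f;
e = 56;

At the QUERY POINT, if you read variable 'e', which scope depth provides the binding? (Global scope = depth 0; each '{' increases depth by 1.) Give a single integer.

Step 1: enter scope (depth=1)
Step 2: exit scope (depth=0)
Step 3: enter scope (depth=1)
Step 4: declare e=51 at depth 1
Visible at query point: e=51

Answer: 1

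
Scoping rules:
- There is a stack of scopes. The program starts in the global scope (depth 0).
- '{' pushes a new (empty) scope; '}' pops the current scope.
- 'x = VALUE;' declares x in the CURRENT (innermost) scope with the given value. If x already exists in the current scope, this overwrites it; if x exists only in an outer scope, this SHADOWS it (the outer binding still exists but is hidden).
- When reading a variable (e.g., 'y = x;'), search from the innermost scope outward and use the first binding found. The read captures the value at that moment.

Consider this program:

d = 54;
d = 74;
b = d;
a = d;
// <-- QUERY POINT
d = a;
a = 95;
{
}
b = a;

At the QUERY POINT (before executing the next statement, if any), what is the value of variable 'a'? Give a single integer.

Step 1: declare d=54 at depth 0
Step 2: declare d=74 at depth 0
Step 3: declare b=(read d)=74 at depth 0
Step 4: declare a=(read d)=74 at depth 0
Visible at query point: a=74 b=74 d=74

Answer: 74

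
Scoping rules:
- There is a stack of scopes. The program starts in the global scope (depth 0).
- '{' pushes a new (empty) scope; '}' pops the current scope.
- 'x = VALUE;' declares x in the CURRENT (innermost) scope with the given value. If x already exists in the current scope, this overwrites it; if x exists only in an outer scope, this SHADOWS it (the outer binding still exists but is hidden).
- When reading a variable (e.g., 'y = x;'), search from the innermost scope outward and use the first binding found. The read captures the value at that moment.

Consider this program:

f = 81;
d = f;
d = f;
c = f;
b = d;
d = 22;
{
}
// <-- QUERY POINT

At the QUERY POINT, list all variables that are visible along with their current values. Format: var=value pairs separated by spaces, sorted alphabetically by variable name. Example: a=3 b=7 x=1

Step 1: declare f=81 at depth 0
Step 2: declare d=(read f)=81 at depth 0
Step 3: declare d=(read f)=81 at depth 0
Step 4: declare c=(read f)=81 at depth 0
Step 5: declare b=(read d)=81 at depth 0
Step 6: declare d=22 at depth 0
Step 7: enter scope (depth=1)
Step 8: exit scope (depth=0)
Visible at query point: b=81 c=81 d=22 f=81

Answer: b=81 c=81 d=22 f=81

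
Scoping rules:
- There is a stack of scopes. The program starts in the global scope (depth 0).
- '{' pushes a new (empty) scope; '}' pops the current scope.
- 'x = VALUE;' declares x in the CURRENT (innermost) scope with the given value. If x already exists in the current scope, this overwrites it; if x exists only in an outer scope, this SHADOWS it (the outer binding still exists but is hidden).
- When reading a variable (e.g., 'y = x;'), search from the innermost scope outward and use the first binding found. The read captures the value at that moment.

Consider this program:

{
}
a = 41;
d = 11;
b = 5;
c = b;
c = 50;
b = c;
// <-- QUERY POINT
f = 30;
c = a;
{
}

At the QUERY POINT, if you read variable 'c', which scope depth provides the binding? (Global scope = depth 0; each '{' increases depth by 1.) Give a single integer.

Step 1: enter scope (depth=1)
Step 2: exit scope (depth=0)
Step 3: declare a=41 at depth 0
Step 4: declare d=11 at depth 0
Step 5: declare b=5 at depth 0
Step 6: declare c=(read b)=5 at depth 0
Step 7: declare c=50 at depth 0
Step 8: declare b=(read c)=50 at depth 0
Visible at query point: a=41 b=50 c=50 d=11

Answer: 0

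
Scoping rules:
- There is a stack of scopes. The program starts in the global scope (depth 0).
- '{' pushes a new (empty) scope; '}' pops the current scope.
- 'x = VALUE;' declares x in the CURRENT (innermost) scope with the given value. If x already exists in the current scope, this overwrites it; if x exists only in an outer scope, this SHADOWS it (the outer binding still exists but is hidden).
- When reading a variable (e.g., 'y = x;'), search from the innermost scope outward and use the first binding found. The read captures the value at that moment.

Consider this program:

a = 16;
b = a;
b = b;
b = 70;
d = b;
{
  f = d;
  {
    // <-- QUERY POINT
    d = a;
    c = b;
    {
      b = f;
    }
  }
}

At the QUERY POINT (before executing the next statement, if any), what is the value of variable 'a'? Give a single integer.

Step 1: declare a=16 at depth 0
Step 2: declare b=(read a)=16 at depth 0
Step 3: declare b=(read b)=16 at depth 0
Step 4: declare b=70 at depth 0
Step 5: declare d=(read b)=70 at depth 0
Step 6: enter scope (depth=1)
Step 7: declare f=(read d)=70 at depth 1
Step 8: enter scope (depth=2)
Visible at query point: a=16 b=70 d=70 f=70

Answer: 16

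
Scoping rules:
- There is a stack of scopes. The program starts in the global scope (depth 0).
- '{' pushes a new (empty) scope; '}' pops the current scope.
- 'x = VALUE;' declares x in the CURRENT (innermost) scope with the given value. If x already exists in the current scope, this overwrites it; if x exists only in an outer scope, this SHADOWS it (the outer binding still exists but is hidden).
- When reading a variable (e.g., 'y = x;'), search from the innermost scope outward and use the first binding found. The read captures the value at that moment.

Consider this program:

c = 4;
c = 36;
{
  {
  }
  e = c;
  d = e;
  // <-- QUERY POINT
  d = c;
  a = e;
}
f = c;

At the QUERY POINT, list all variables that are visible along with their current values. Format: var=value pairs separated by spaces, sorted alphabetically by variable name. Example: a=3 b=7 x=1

Step 1: declare c=4 at depth 0
Step 2: declare c=36 at depth 0
Step 3: enter scope (depth=1)
Step 4: enter scope (depth=2)
Step 5: exit scope (depth=1)
Step 6: declare e=(read c)=36 at depth 1
Step 7: declare d=(read e)=36 at depth 1
Visible at query point: c=36 d=36 e=36

Answer: c=36 d=36 e=36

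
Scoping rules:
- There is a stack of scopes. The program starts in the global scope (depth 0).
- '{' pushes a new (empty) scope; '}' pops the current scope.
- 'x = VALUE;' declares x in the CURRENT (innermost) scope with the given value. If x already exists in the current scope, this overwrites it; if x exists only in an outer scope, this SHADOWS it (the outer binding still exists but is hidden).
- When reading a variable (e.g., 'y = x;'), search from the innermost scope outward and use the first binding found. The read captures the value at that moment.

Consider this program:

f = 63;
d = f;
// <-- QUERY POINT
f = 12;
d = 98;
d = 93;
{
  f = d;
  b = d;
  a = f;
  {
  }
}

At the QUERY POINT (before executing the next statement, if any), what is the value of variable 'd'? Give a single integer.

Step 1: declare f=63 at depth 0
Step 2: declare d=(read f)=63 at depth 0
Visible at query point: d=63 f=63

Answer: 63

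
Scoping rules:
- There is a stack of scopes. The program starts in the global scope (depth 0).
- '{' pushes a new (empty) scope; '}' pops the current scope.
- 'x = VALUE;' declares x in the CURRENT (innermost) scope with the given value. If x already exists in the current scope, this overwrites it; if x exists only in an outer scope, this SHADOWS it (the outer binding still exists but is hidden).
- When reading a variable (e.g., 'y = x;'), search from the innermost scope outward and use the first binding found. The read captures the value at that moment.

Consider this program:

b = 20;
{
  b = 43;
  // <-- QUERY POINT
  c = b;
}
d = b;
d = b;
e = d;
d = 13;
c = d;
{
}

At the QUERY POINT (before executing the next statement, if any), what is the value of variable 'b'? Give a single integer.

Answer: 43

Derivation:
Step 1: declare b=20 at depth 0
Step 2: enter scope (depth=1)
Step 3: declare b=43 at depth 1
Visible at query point: b=43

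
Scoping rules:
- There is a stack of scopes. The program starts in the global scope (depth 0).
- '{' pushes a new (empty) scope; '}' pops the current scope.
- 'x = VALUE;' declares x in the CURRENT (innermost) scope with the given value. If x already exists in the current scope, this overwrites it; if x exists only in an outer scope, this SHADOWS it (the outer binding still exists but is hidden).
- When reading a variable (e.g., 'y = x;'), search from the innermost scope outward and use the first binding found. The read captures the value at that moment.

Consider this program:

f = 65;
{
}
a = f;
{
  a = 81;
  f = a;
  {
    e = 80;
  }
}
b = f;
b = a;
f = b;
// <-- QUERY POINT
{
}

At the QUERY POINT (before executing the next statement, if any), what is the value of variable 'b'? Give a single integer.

Step 1: declare f=65 at depth 0
Step 2: enter scope (depth=1)
Step 3: exit scope (depth=0)
Step 4: declare a=(read f)=65 at depth 0
Step 5: enter scope (depth=1)
Step 6: declare a=81 at depth 1
Step 7: declare f=(read a)=81 at depth 1
Step 8: enter scope (depth=2)
Step 9: declare e=80 at depth 2
Step 10: exit scope (depth=1)
Step 11: exit scope (depth=0)
Step 12: declare b=(read f)=65 at depth 0
Step 13: declare b=(read a)=65 at depth 0
Step 14: declare f=(read b)=65 at depth 0
Visible at query point: a=65 b=65 f=65

Answer: 65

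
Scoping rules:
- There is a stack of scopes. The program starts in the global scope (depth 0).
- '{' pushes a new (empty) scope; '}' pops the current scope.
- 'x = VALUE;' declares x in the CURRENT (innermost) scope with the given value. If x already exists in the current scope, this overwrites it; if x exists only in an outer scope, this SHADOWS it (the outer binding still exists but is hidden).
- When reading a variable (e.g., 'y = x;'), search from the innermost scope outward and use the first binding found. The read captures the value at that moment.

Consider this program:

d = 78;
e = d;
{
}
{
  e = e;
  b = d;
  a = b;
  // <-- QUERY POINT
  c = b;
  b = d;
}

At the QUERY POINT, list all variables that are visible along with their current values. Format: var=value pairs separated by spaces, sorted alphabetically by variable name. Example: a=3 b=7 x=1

Answer: a=78 b=78 d=78 e=78

Derivation:
Step 1: declare d=78 at depth 0
Step 2: declare e=(read d)=78 at depth 0
Step 3: enter scope (depth=1)
Step 4: exit scope (depth=0)
Step 5: enter scope (depth=1)
Step 6: declare e=(read e)=78 at depth 1
Step 7: declare b=(read d)=78 at depth 1
Step 8: declare a=(read b)=78 at depth 1
Visible at query point: a=78 b=78 d=78 e=78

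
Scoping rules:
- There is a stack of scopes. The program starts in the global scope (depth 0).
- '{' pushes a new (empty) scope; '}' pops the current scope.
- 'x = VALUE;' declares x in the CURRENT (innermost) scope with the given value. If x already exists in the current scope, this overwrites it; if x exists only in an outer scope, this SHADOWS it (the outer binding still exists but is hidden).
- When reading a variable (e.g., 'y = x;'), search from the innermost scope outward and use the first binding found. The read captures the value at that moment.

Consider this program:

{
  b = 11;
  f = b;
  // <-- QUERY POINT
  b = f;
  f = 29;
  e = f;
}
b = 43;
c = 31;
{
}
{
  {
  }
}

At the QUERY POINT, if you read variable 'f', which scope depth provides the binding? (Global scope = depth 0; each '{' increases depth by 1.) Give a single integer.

Step 1: enter scope (depth=1)
Step 2: declare b=11 at depth 1
Step 3: declare f=(read b)=11 at depth 1
Visible at query point: b=11 f=11

Answer: 1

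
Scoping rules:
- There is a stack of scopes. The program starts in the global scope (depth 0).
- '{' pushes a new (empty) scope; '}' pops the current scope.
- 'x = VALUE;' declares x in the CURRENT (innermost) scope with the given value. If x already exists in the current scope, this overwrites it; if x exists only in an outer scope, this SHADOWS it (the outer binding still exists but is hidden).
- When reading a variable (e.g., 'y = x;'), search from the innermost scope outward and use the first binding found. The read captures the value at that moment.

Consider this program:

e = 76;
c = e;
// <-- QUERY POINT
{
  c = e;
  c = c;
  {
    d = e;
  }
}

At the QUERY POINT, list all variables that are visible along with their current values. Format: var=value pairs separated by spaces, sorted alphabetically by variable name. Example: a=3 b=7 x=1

Step 1: declare e=76 at depth 0
Step 2: declare c=(read e)=76 at depth 0
Visible at query point: c=76 e=76

Answer: c=76 e=76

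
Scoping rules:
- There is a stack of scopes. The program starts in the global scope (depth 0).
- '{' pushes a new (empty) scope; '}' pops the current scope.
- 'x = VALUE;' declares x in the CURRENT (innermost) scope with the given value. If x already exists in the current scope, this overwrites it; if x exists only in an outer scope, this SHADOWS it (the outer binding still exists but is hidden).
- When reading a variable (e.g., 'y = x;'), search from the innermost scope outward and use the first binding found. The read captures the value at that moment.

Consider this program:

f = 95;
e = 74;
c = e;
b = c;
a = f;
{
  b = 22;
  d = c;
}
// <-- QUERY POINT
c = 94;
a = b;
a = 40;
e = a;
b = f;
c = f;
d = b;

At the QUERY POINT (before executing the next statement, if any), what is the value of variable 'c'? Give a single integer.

Step 1: declare f=95 at depth 0
Step 2: declare e=74 at depth 0
Step 3: declare c=(read e)=74 at depth 0
Step 4: declare b=(read c)=74 at depth 0
Step 5: declare a=(read f)=95 at depth 0
Step 6: enter scope (depth=1)
Step 7: declare b=22 at depth 1
Step 8: declare d=(read c)=74 at depth 1
Step 9: exit scope (depth=0)
Visible at query point: a=95 b=74 c=74 e=74 f=95

Answer: 74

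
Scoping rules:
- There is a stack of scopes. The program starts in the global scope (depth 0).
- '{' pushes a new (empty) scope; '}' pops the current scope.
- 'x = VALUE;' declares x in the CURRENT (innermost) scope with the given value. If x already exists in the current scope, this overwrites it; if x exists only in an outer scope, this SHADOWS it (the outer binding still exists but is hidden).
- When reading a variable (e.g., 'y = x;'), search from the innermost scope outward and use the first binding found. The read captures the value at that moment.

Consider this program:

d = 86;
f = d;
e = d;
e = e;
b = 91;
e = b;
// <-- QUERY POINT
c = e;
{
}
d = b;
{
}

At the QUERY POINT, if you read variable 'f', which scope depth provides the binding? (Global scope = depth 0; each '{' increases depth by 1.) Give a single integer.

Answer: 0

Derivation:
Step 1: declare d=86 at depth 0
Step 2: declare f=(read d)=86 at depth 0
Step 3: declare e=(read d)=86 at depth 0
Step 4: declare e=(read e)=86 at depth 0
Step 5: declare b=91 at depth 0
Step 6: declare e=(read b)=91 at depth 0
Visible at query point: b=91 d=86 e=91 f=86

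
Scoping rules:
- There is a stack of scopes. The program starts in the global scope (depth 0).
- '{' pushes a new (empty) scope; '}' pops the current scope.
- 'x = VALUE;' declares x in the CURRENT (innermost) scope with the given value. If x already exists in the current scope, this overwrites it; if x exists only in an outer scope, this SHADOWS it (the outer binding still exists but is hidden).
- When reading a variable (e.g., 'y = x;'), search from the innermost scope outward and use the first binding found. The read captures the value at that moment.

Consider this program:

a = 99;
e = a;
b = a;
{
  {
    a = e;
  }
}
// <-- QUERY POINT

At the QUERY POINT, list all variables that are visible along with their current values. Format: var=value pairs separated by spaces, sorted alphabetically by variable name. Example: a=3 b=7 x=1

Answer: a=99 b=99 e=99

Derivation:
Step 1: declare a=99 at depth 0
Step 2: declare e=(read a)=99 at depth 0
Step 3: declare b=(read a)=99 at depth 0
Step 4: enter scope (depth=1)
Step 5: enter scope (depth=2)
Step 6: declare a=(read e)=99 at depth 2
Step 7: exit scope (depth=1)
Step 8: exit scope (depth=0)
Visible at query point: a=99 b=99 e=99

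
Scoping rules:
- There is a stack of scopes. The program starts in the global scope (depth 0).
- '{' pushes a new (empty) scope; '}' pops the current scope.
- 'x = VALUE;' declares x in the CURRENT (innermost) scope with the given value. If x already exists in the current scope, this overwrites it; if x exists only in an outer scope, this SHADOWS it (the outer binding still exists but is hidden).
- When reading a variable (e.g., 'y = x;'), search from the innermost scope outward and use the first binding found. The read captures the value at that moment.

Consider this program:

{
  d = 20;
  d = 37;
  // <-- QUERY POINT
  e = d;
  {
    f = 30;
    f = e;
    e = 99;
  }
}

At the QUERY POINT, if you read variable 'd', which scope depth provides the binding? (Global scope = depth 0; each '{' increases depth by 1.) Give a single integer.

Step 1: enter scope (depth=1)
Step 2: declare d=20 at depth 1
Step 3: declare d=37 at depth 1
Visible at query point: d=37

Answer: 1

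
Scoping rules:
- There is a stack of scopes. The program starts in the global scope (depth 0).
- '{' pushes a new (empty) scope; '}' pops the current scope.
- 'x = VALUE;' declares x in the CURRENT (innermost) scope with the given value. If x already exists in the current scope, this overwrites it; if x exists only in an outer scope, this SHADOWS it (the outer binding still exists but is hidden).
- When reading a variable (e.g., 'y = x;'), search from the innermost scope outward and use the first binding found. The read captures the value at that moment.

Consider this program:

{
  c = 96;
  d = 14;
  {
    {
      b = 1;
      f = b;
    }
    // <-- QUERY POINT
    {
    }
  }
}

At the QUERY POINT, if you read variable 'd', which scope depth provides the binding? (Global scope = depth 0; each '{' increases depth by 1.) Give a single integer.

Step 1: enter scope (depth=1)
Step 2: declare c=96 at depth 1
Step 3: declare d=14 at depth 1
Step 4: enter scope (depth=2)
Step 5: enter scope (depth=3)
Step 6: declare b=1 at depth 3
Step 7: declare f=(read b)=1 at depth 3
Step 8: exit scope (depth=2)
Visible at query point: c=96 d=14

Answer: 1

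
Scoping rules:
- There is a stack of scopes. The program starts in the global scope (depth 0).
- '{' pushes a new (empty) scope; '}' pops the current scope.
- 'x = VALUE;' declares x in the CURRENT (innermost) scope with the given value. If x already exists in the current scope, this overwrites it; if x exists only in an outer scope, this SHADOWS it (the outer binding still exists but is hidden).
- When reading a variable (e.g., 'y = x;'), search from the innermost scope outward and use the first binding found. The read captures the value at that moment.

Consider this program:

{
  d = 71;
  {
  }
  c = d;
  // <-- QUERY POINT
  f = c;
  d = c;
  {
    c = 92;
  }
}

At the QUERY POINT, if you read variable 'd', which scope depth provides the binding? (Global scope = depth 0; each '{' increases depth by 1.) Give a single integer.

Step 1: enter scope (depth=1)
Step 2: declare d=71 at depth 1
Step 3: enter scope (depth=2)
Step 4: exit scope (depth=1)
Step 5: declare c=(read d)=71 at depth 1
Visible at query point: c=71 d=71

Answer: 1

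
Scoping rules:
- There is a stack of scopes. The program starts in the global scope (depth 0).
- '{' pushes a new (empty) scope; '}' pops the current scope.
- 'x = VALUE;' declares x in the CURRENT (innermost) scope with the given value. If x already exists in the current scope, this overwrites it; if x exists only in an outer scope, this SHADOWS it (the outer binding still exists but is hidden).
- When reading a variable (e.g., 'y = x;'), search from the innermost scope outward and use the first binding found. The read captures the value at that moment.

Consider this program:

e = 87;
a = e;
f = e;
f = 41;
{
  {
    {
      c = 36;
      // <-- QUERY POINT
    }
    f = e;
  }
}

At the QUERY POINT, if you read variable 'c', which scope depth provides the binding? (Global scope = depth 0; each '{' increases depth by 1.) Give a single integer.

Step 1: declare e=87 at depth 0
Step 2: declare a=(read e)=87 at depth 0
Step 3: declare f=(read e)=87 at depth 0
Step 4: declare f=41 at depth 0
Step 5: enter scope (depth=1)
Step 6: enter scope (depth=2)
Step 7: enter scope (depth=3)
Step 8: declare c=36 at depth 3
Visible at query point: a=87 c=36 e=87 f=41

Answer: 3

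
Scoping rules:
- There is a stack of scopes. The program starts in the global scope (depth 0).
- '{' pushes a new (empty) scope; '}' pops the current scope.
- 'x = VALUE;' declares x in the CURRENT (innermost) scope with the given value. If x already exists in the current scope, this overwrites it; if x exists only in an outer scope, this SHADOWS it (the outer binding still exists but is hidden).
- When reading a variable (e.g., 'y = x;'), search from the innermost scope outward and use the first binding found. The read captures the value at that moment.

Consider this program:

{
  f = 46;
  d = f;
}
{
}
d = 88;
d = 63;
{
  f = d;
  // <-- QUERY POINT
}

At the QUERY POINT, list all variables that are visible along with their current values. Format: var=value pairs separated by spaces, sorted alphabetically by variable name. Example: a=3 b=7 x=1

Step 1: enter scope (depth=1)
Step 2: declare f=46 at depth 1
Step 3: declare d=(read f)=46 at depth 1
Step 4: exit scope (depth=0)
Step 5: enter scope (depth=1)
Step 6: exit scope (depth=0)
Step 7: declare d=88 at depth 0
Step 8: declare d=63 at depth 0
Step 9: enter scope (depth=1)
Step 10: declare f=(read d)=63 at depth 1
Visible at query point: d=63 f=63

Answer: d=63 f=63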